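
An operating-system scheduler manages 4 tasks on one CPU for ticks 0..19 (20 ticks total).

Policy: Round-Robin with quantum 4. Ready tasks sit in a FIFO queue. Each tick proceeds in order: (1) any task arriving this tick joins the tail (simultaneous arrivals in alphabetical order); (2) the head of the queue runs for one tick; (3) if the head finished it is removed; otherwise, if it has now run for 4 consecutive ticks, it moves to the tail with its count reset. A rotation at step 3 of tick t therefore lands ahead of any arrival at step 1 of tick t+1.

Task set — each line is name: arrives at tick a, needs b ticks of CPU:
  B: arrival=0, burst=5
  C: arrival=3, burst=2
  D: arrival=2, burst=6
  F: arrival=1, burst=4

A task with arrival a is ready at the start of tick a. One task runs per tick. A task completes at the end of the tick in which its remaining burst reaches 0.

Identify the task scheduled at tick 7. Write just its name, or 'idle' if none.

running at tick 7 = F

t=0: queue=[B] q_used=0 → run B
t=1: queue=[B,F] q_used=1 → run B
t=2: queue=[B,F,D] q_used=2 → run B
t=3: queue=[B,F,D,C] q_used=3 → run B
t=4: queue=[F,D,C,B] q_used=0 → run F
t=5: queue=[F,D,C,B] q_used=1 → run F
t=6: queue=[F,D,C,B] q_used=2 → run F
t=7: queue=[F,D,C,B] q_used=3 → run F
t=8: queue=[D,C,B] q_used=0 → run D
t=9: queue=[D,C,B] q_used=1 → run D
t=10: queue=[D,C,B] q_used=2 → run D
t=11: queue=[D,C,B] q_used=3 → run D
t=12: queue=[C,B,D] q_used=0 → run C
t=13: queue=[C,B,D] q_used=1 → run C
t=14: queue=[B,D] q_used=0 → run B
t=15: queue=[D] q_used=0 → run D
t=16: queue=[D] q_used=1 → run D
t=17: (idle)
t=18: (idle)
t=19: (idle)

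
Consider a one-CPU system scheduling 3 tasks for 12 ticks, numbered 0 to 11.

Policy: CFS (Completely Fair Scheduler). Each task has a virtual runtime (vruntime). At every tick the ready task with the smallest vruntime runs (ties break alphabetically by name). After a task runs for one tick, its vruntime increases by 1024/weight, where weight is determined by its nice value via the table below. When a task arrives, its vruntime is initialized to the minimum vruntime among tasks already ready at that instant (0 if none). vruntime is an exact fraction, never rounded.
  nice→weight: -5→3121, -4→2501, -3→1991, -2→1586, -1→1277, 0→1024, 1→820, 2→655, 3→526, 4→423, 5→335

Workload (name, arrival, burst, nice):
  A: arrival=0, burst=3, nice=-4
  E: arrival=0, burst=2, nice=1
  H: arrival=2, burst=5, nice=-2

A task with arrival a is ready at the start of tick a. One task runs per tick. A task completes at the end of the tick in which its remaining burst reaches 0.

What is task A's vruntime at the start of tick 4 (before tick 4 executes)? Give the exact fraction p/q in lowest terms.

t=0: vr[A=0 E=0] → run A
t=1: vr[A=1024/2501 E=0] → run E
t=2: vr[A=1024/2501 E=256/205 H=1024/2501] → run A
t=3: vr[A=2048/2501 E=256/205 H=1024/2501] → run H
t=4: vr[A=2048/2501 E=256/205 H=34304/32513] → run A
t=5: vr[E=256/205 H=34304/32513] → run H
t=6: vr[E=256/205 H=55296/32513] → run E
t=7: vr[H=55296/32513] → run H
t=8: vr[H=76288/32513] → run H
t=9: vr[H=97280/32513] → run H
t=10: (idle)
t=11: (idle)

vruntime(A, start of tick 4) = 2048/2501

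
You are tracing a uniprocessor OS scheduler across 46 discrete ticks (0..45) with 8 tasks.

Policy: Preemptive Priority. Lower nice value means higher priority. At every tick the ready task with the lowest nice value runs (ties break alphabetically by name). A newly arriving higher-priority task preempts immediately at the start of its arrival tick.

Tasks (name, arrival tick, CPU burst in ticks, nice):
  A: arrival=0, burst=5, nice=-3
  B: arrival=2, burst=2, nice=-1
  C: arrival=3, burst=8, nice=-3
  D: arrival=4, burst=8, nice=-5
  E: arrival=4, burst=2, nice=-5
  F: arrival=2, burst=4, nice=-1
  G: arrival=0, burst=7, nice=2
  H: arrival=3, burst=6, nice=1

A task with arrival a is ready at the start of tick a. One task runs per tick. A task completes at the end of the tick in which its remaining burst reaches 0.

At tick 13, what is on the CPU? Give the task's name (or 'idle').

t=0: ready={A,G} → run A
t=1: ready={A,G} → run A
t=2: ready={A,B,F,G} → run A
t=3: ready={A,B,C,F,G,H} → run A
t=4: ready={A,B,C,D,E,F,G,H} → run D
t=5: ready={A,B,C,D,E,F,G,H} → run D
t=6: ready={A,B,C,D,E,F,G,H} → run D
t=7: ready={A,B,C,D,E,F,G,H} → run D
t=8: ready={A,B,C,D,E,F,G,H} → run D
t=9: ready={A,B,C,D,E,F,G,H} → run D
t=10: ready={A,B,C,D,E,F,G,H} → run D
t=11: ready={A,B,C,D,E,F,G,H} → run D
t=12: ready={A,B,C,E,F,G,H} → run E
t=13: ready={A,B,C,E,F,G,H} → run E
t=14: ready={A,B,C,F,G,H} → run A
t=15: ready={B,C,F,G,H} → run C
t=16: ready={B,C,F,G,H} → run C
t=17: ready={B,C,F,G,H} → run C
t=18: ready={B,C,F,G,H} → run C
t=19: ready={B,C,F,G,H} → run C
t=20: ready={B,C,F,G,H} → run C
t=21: ready={B,C,F,G,H} → run C
t=22: ready={B,C,F,G,H} → run C
t=23: ready={B,F,G,H} → run B
t=24: ready={B,F,G,H} → run B
t=25: ready={F,G,H} → run F
t=26: ready={F,G,H} → run F
t=27: ready={F,G,H} → run F
t=28: ready={F,G,H} → run F
t=29: ready={G,H} → run H
t=30: ready={G,H} → run H
t=31: ready={G,H} → run H
t=32: ready={G,H} → run H
t=33: ready={G,H} → run H
t=34: ready={G,H} → run H
t=35: ready={G} → run G
t=36: ready={G} → run G
t=37: ready={G} → run G
t=38: ready={G} → run G
t=39: ready={G} → run G
t=40: ready={G} → run G
t=41: ready={G} → run G
t=42: (idle)
t=43: (idle)
t=44: (idle)
t=45: (idle)

running at tick 13 = E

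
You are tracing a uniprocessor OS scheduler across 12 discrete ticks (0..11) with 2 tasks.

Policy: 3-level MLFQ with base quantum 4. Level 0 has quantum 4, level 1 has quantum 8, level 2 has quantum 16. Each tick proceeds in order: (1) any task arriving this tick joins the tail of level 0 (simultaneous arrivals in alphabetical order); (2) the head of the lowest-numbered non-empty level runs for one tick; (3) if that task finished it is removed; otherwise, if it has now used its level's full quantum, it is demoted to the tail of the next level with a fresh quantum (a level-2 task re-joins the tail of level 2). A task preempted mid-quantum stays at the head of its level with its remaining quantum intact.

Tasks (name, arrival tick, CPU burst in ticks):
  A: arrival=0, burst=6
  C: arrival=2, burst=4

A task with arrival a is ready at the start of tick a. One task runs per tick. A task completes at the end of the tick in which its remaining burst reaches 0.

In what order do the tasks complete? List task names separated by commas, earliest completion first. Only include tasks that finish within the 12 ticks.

t=0: L0/L1/L2 = A/-/- → run A
t=1: L0/L1/L2 = A/-/- → run A
t=2: L0/L1/L2 = AC/-/- → run A
t=3: L0/L1/L2 = AC/-/- → run A
t=4: L0/L1/L2 = C/A/- → run C
t=5: L0/L1/L2 = C/A/- → run C
t=6: L0/L1/L2 = C/A/- → run C
t=7: L0/L1/L2 = C/A/- → run C
t=8: L0/L1/L2 = -/A/- → run A
t=9: L0/L1/L2 = -/A/- → run A
t=10: (idle)
t=11: (idle)

completion order = C, A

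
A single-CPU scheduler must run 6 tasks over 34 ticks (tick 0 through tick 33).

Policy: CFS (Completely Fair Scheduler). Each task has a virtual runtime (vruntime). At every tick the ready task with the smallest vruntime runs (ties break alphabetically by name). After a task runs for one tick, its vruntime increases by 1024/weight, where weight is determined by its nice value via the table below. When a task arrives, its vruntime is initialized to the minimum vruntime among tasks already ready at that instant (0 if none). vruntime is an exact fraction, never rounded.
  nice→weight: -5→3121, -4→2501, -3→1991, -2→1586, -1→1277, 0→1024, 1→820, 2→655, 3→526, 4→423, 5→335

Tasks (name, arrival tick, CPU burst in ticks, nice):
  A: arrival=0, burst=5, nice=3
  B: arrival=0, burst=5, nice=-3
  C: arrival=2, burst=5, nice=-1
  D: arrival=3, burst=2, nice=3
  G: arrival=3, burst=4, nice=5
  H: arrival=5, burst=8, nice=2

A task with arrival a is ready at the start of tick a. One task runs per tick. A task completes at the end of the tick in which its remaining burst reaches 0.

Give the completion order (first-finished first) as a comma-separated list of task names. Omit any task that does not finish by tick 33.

t=0: vr[A=0 B=0] → run A
t=1: vr[A=512/263 B=0] → run B
t=2: vr[A=512/263 B=1024/1991 C=1024/1991] → run B
t=3: vr[A=512/263 B=2048/1991 C=1024/1991 D=1024/1991 G=1024/1991] → run C
t=4: vr[A=512/263 B=2048/1991 C=3346432/2542507 D=1024/1991 G=1024/1991] → run D
t=5: vr[A=512/263 B=2048/1991 C=3346432/2542507 D=1288704/523633 G=1024/1991 H=1024/1991] → run G
t=6: vr[A=512/263 B=2048/1991 C=3346432/2542507 D=1288704/523633 G=2381824/666985 H=1024/1991] → run H
t=7: vr[A=512/263 B=2048/1991 C=3346432/2542507 D=1288704/523633 G=2381824/666985 H=2709504/1304105] → run B
t=8: vr[A=512/263 B=3072/1991 C=3346432/2542507 D=1288704/523633 G=2381824/666985 H=2709504/1304105] → run C
t=9: vr[A=512/263 B=3072/1991 C=5385216/2542507 D=1288704/523633 G=2381824/666985 H=2709504/1304105] → run B
t=10: vr[A=512/263 B=4096/1991 C=5385216/2542507 D=1288704/523633 G=2381824/666985 H=2709504/1304105] → run A
t=11: vr[A=1024/263 B=4096/1991 C=5385216/2542507 D=1288704/523633 G=2381824/666985 H=2709504/1304105] → run B
t=12: vr[A=1024/263 C=5385216/2542507 D=1288704/523633 G=2381824/666985 H=2709504/1304105] → run H
t=13: vr[A=1024/263 C=5385216/2542507 D=1288704/523633 G=2381824/666985 H=4748288/1304105] → run C
t=14: vr[A=1024/263 C=7424000/2542507 D=1288704/523633 G=2381824/666985 H=4748288/1304105] → run D
t=15: vr[A=1024/263 C=7424000/2542507 G=2381824/666985 H=4748288/1304105] → run C
t=16: vr[A=1024/263 C=9462784/2542507 G=2381824/666985 H=4748288/1304105] → run G
t=17: vr[A=1024/263 C=9462784/2542507 G=4420608/666985 H=4748288/1304105] → run H
t=18: vr[A=1024/263 C=9462784/2542507 G=4420608/666985 H=6787072/1304105] → run C
t=19: vr[A=1024/263 G=4420608/666985 H=6787072/1304105] → run A
t=20: vr[A=1536/263 G=4420608/666985 H=6787072/1304105] → run H
t=21: vr[A=1536/263 G=4420608/666985 H=8825856/1304105] → run A
t=22: vr[A=2048/263 G=4420608/666985 H=8825856/1304105] → run G
t=23: vr[A=2048/263 G=6459392/666985 H=8825856/1304105] → run H
t=24: vr[A=2048/263 G=6459392/666985 H=2172928/260821] → run A
t=25: vr[G=6459392/666985 H=2172928/260821] → run H
t=26: vr[G=6459392/666985 H=12903424/1304105] → run G
t=27: vr[H=12903424/1304105] → run H
t=28: vr[H=14942208/1304105] → run H
t=29: (idle)
t=30: (idle)
t=31: (idle)
t=32: (idle)
t=33: (idle)

completion order = B, D, C, A, G, H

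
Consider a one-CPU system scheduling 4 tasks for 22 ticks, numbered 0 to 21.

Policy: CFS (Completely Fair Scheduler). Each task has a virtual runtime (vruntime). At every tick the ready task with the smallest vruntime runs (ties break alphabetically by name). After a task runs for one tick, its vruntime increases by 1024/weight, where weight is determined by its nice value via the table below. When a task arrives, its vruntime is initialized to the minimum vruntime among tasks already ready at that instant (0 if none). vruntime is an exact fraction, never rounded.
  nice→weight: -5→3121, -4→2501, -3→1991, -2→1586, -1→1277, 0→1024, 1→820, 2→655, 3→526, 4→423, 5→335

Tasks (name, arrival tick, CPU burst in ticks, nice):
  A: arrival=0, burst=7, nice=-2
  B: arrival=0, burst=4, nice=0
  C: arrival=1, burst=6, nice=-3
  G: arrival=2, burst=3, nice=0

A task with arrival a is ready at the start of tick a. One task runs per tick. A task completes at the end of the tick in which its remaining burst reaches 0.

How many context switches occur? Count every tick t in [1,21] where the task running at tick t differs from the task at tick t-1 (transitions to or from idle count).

t=0: vr[A=0 B=0] → run A
t=1: vr[A=512/793 B=0 C=0] → run B
t=2: vr[A=512/793 B=1 C=0 G=0] → run C
t=3: vr[A=512/793 B=1 C=1024/1991 G=0] → run G
t=4: vr[A=512/793 B=1 C=1024/1991 G=1] → run C
t=5: vr[A=512/793 B=1 C=2048/1991 G=1] → run A
t=6: vr[A=1024/793 B=1 C=2048/1991 G=1] → run B
t=7: vr[A=1024/793 B=2 C=2048/1991 G=1] → run G
t=8: vr[A=1024/793 B=2 C=2048/1991 G=2] → run C
t=9: vr[A=1024/793 B=2 C=3072/1991 G=2] → run A
t=10: vr[A=1536/793 B=2 C=3072/1991 G=2] → run C
t=11: vr[A=1536/793 B=2 C=4096/1991 G=2] → run A
t=12: vr[A=2048/793 B=2 C=4096/1991 G=2] → run B
t=13: vr[A=2048/793 B=3 C=4096/1991 G=2] → run G
t=14: vr[A=2048/793 B=3 C=4096/1991] → run C
t=15: vr[A=2048/793 B=3 C=5120/1991] → run C
t=16: vr[A=2048/793 B=3] → run A
t=17: vr[A=2560/793 B=3] → run B
t=18: vr[A=2560/793] → run A
t=19: vr[A=3072/793] → run A
t=20: (idle)
t=21: (idle)

context switches = 18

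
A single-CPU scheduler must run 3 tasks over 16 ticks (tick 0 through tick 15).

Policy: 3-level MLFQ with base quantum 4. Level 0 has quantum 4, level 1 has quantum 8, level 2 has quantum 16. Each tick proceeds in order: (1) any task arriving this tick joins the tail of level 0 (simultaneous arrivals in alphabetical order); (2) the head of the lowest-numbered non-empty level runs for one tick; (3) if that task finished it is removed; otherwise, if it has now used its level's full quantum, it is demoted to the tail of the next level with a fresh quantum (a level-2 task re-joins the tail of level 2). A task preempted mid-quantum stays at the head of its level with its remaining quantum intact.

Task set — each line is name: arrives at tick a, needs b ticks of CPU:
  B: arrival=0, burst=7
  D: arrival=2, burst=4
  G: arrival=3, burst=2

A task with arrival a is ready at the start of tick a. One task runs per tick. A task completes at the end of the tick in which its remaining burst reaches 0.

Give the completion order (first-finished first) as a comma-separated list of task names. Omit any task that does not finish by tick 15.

t=0: L0/L1/L2 = B/-/- → run B
t=1: L0/L1/L2 = B/-/- → run B
t=2: L0/L1/L2 = BD/-/- → run B
t=3: L0/L1/L2 = BDG/-/- → run B
t=4: L0/L1/L2 = DG/B/- → run D
t=5: L0/L1/L2 = DG/B/- → run D
t=6: L0/L1/L2 = DG/B/- → run D
t=7: L0/L1/L2 = DG/B/- → run D
t=8: L0/L1/L2 = G/B/- → run G
t=9: L0/L1/L2 = G/B/- → run G
t=10: L0/L1/L2 = -/B/- → run B
t=11: L0/L1/L2 = -/B/- → run B
t=12: L0/L1/L2 = -/B/- → run B
t=13: (idle)
t=14: (idle)
t=15: (idle)

completion order = D, G, B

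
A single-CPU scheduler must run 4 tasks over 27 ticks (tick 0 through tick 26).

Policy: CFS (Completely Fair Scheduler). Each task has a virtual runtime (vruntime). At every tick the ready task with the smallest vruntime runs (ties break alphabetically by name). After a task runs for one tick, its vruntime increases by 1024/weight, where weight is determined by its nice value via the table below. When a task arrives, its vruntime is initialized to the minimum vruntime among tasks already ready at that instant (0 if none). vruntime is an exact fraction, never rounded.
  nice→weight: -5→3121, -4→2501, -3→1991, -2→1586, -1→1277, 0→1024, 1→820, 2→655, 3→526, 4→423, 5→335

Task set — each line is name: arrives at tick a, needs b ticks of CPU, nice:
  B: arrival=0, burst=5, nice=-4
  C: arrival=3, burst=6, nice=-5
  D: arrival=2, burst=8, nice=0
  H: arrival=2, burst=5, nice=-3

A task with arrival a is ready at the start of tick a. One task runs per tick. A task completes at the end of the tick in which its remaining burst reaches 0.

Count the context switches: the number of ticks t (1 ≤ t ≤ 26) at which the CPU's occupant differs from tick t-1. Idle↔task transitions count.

t=0: vr[B=0] → run B
t=1: vr[B=1024/2501] → run B
t=2: vr[B=2048/2501 D=2048/2501 H=2048/2501] → run B
t=3: vr[B=3072/2501 C=2048/2501 D=2048/2501 H=2048/2501] → run C
t=4: vr[B=3072/2501 C=8952832/7805621 D=2048/2501 H=2048/2501] → run D
t=5: vr[B=3072/2501 C=8952832/7805621 D=4549/2501 H=2048/2501] → run H
t=6: vr[B=3072/2501 C=8952832/7805621 D=4549/2501 H=6638592/4979491] → run C
t=7: vr[B=3072/2501 C=11513856/7805621 D=4549/2501 H=6638592/4979491] → run B
t=8: vr[B=4096/2501 C=11513856/7805621 D=4549/2501 H=6638592/4979491] → run H
t=9: vr[B=4096/2501 C=11513856/7805621 D=4549/2501 H=9199616/4979491] → run C
t=10: vr[B=4096/2501 C=14074880/7805621 D=4549/2501 H=9199616/4979491] → run B
t=11: vr[C=14074880/7805621 D=4549/2501 H=9199616/4979491] → run C
t=12: vr[C=16635904/7805621 D=4549/2501 H=9199616/4979491] → run D
t=13: vr[C=16635904/7805621 D=7050/2501 H=9199616/4979491] → run H
t=14: vr[C=16635904/7805621 D=7050/2501 H=11760640/4979491] → run C
t=15: vr[C=19196928/7805621 D=7050/2501 H=11760640/4979491] → run H
t=16: vr[C=19196928/7805621 D=7050/2501 H=14321664/4979491] → run C
t=17: vr[D=7050/2501 H=14321664/4979491] → run D
t=18: vr[D=9551/2501 H=14321664/4979491] → run H
t=19: vr[D=9551/2501] → run D
t=20: vr[D=12052/2501] → run D
t=21: vr[D=14553/2501] → run D
t=22: vr[D=17054/2501] → run D
t=23: vr[D=19555/2501] → run D
t=24: (idle)
t=25: (idle)
t=26: (idle)

context switches = 18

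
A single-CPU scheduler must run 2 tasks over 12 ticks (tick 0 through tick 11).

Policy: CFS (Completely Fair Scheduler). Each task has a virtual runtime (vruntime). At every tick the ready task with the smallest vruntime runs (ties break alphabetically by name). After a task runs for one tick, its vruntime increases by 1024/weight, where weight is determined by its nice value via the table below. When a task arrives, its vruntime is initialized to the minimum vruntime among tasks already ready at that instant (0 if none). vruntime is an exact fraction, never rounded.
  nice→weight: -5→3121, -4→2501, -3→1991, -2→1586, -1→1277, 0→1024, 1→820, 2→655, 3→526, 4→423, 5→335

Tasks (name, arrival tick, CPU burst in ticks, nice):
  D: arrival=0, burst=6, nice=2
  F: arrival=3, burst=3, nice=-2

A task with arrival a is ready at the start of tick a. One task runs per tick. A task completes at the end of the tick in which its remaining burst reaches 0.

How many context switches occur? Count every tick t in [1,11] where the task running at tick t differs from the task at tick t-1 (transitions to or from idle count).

context switches = 3

t=0: vr[D=0] → run D
t=1: vr[D=1024/655] → run D
t=2: vr[D=2048/655] → run D
t=3: vr[D=3072/655 F=3072/655] → run D
t=4: vr[D=4096/655 F=3072/655] → run F
t=5: vr[D=4096/655 F=2771456/519415] → run F
t=6: vr[D=4096/655 F=3106816/519415] → run F
t=7: vr[D=4096/655] → run D
t=8: vr[D=1024/131] → run D
t=9: (idle)
t=10: (idle)
t=11: (idle)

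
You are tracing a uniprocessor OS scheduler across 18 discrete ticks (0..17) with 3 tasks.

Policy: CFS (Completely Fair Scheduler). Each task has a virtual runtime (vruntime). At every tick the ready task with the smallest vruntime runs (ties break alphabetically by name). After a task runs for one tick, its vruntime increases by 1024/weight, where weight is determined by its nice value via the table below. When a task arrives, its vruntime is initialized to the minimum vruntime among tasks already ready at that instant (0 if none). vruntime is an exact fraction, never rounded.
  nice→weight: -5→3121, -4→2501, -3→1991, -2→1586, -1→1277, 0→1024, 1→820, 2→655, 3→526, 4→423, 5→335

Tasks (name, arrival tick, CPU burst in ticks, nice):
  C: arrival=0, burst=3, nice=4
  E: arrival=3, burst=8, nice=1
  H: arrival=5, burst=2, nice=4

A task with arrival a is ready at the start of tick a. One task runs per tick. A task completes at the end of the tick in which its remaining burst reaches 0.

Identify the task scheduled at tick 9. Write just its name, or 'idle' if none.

running at tick 9 = E

t=0: vr[C=0] → run C
t=1: vr[C=1024/423] → run C
t=2: vr[C=2048/423] → run C
t=3: vr[E=0] → run E
t=4: vr[E=256/205] → run E
t=5: vr[E=512/205 H=512/205] → run E
t=6: vr[E=768/205 H=512/205] → run H
t=7: vr[E=768/205 H=426496/86715] → run E
t=8: vr[E=1024/205 H=426496/86715] → run H
t=9: vr[E=1024/205] → run E
t=10: vr[E=256/41] → run E
t=11: vr[E=1536/205] → run E
t=12: vr[E=1792/205] → run E
t=13: (idle)
t=14: (idle)
t=15: (idle)
t=16: (idle)
t=17: (idle)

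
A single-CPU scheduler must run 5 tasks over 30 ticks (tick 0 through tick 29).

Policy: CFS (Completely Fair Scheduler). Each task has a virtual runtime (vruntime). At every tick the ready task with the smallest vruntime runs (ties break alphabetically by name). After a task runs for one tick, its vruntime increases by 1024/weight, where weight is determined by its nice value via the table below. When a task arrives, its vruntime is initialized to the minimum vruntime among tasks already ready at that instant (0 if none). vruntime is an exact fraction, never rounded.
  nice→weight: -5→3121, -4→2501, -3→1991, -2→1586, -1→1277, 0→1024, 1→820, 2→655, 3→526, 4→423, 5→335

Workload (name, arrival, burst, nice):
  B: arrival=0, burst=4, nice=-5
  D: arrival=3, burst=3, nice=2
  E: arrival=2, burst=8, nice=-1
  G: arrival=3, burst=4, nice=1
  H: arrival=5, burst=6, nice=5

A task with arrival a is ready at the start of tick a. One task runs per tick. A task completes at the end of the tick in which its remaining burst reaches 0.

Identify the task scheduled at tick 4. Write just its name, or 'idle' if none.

t=0: vr[B=0] → run B
t=1: vr[B=1024/3121] → run B
t=2: vr[B=2048/3121 E=2048/3121] → run B
t=3: vr[B=3072/3121 D=2048/3121 E=2048/3121 G=2048/3121] → run D
t=4: vr[B=3072/3121 D=4537344/2044255 E=2048/3121 G=2048/3121] → run E
t=5: vr[B=3072/3121 D=4537344/2044255 E=5811200/3985517 G=2048/3121 H=2048/3121] → run G
t=6: vr[B=3072/3121 D=4537344/2044255 E=5811200/3985517 G=1218816/639805 H=2048/3121] → run H
t=7: vr[B=3072/3121 D=4537344/2044255 E=5811200/3985517 G=1218816/639805 H=3881984/1045535] → run B
t=8: vr[D=4537344/2044255 E=5811200/3985517 G=1218816/639805 H=3881984/1045535] → run E
t=9: vr[D=4537344/2044255 E=9007104/3985517 G=1218816/639805 H=3881984/1045535] → run G
t=10: vr[D=4537344/2044255 E=9007104/3985517 G=2017792/639805 H=3881984/1045535] → run D
t=11: vr[D=7733248/2044255 E=9007104/3985517 G=2017792/639805 H=3881984/1045535] → run E
t=12: vr[D=7733248/2044255 E=12203008/3985517 G=2017792/639805 H=3881984/1045535] → run E
t=13: vr[D=7733248/2044255 E=15398912/3985517 G=2017792/639805 H=3881984/1045535] → run G
t=14: vr[D=7733248/2044255 E=15398912/3985517 G=2816768/639805 H=3881984/1045535] → run H
t=15: vr[D=7733248/2044255 E=15398912/3985517 G=2816768/639805 H=7077888/1045535] → run D
t=16: vr[E=15398912/3985517 G=2816768/639805 H=7077888/1045535] → run E
t=17: vr[E=18594816/3985517 G=2816768/639805 H=7077888/1045535] → run G
t=18: vr[E=18594816/3985517 H=7077888/1045535] → run E
t=19: vr[E=21790720/3985517 H=7077888/1045535] → run E
t=20: vr[E=24986624/3985517 H=7077888/1045535] → run E
t=21: vr[H=7077888/1045535] → run H
t=22: vr[H=10273792/1045535] → run H
t=23: vr[H=13469696/1045535] → run H
t=24: vr[H=3333120/209107] → run H
t=25: (idle)
t=26: (idle)
t=27: (idle)
t=28: (idle)
t=29: (idle)

running at tick 4 = E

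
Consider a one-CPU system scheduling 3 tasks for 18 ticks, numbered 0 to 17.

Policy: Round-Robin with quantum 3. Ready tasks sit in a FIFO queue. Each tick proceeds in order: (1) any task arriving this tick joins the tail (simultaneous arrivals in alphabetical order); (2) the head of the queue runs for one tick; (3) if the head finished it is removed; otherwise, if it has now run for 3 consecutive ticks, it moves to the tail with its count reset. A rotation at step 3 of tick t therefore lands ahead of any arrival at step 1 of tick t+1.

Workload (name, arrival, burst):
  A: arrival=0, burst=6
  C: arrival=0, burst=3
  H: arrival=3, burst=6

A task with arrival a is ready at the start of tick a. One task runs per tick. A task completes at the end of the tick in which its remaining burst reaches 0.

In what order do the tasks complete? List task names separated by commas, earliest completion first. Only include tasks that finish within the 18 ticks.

t=0: queue=[A,C] q_used=0 → run A
t=1: queue=[A,C] q_used=1 → run A
t=2: queue=[A,C] q_used=2 → run A
t=3: queue=[C,A,H] q_used=0 → run C
t=4: queue=[C,A,H] q_used=1 → run C
t=5: queue=[C,A,H] q_used=2 → run C
t=6: queue=[A,H] q_used=0 → run A
t=7: queue=[A,H] q_used=1 → run A
t=8: queue=[A,H] q_used=2 → run A
t=9: queue=[H] q_used=0 → run H
t=10: queue=[H] q_used=1 → run H
t=11: queue=[H] q_used=2 → run H
t=12: queue=[H] q_used=0 → run H
t=13: queue=[H] q_used=1 → run H
t=14: queue=[H] q_used=2 → run H
t=15: (idle)
t=16: (idle)
t=17: (idle)

completion order = C, A, H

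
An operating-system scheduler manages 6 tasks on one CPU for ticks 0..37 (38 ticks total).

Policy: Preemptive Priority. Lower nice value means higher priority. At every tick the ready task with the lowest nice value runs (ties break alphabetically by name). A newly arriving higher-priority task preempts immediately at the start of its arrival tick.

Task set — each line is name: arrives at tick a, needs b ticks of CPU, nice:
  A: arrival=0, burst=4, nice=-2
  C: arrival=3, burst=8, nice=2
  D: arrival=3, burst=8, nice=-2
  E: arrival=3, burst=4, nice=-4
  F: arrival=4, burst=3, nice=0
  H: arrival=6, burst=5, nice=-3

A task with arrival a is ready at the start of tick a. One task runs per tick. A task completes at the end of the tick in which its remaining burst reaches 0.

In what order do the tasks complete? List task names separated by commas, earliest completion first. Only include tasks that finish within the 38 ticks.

completion order = E, H, A, D, F, C

t=0: ready={A} → run A
t=1: ready={A} → run A
t=2: ready={A} → run A
t=3: ready={A,C,D,E} → run E
t=4: ready={A,C,D,E,F} → run E
t=5: ready={A,C,D,E,F} → run E
t=6: ready={A,C,D,E,F,H} → run E
t=7: ready={A,C,D,F,H} → run H
t=8: ready={A,C,D,F,H} → run H
t=9: ready={A,C,D,F,H} → run H
t=10: ready={A,C,D,F,H} → run H
t=11: ready={A,C,D,F,H} → run H
t=12: ready={A,C,D,F} → run A
t=13: ready={C,D,F} → run D
t=14: ready={C,D,F} → run D
t=15: ready={C,D,F} → run D
t=16: ready={C,D,F} → run D
t=17: ready={C,D,F} → run D
t=18: ready={C,D,F} → run D
t=19: ready={C,D,F} → run D
t=20: ready={C,D,F} → run D
t=21: ready={C,F} → run F
t=22: ready={C,F} → run F
t=23: ready={C,F} → run F
t=24: ready={C} → run C
t=25: ready={C} → run C
t=26: ready={C} → run C
t=27: ready={C} → run C
t=28: ready={C} → run C
t=29: ready={C} → run C
t=30: ready={C} → run C
t=31: ready={C} → run C
t=32: (idle)
t=33: (idle)
t=34: (idle)
t=35: (idle)
t=36: (idle)
t=37: (idle)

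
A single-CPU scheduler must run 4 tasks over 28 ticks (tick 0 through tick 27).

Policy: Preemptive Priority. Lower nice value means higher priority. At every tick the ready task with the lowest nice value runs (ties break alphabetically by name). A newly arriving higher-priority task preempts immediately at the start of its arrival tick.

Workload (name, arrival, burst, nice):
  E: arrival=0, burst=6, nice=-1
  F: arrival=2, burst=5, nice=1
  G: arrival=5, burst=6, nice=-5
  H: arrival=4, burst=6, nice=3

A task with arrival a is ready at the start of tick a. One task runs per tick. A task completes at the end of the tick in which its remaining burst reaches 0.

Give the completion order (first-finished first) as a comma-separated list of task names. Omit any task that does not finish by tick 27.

t=0: ready={E} → run E
t=1: ready={E} → run E
t=2: ready={E,F} → run E
t=3: ready={E,F} → run E
t=4: ready={E,F,H} → run E
t=5: ready={E,F,G,H} → run G
t=6: ready={E,F,G,H} → run G
t=7: ready={E,F,G,H} → run G
t=8: ready={E,F,G,H} → run G
t=9: ready={E,F,G,H} → run G
t=10: ready={E,F,G,H} → run G
t=11: ready={E,F,H} → run E
t=12: ready={F,H} → run F
t=13: ready={F,H} → run F
t=14: ready={F,H} → run F
t=15: ready={F,H} → run F
t=16: ready={F,H} → run F
t=17: ready={H} → run H
t=18: ready={H} → run H
t=19: ready={H} → run H
t=20: ready={H} → run H
t=21: ready={H} → run H
t=22: ready={H} → run H
t=23: (idle)
t=24: (idle)
t=25: (idle)
t=26: (idle)
t=27: (idle)

completion order = G, E, F, H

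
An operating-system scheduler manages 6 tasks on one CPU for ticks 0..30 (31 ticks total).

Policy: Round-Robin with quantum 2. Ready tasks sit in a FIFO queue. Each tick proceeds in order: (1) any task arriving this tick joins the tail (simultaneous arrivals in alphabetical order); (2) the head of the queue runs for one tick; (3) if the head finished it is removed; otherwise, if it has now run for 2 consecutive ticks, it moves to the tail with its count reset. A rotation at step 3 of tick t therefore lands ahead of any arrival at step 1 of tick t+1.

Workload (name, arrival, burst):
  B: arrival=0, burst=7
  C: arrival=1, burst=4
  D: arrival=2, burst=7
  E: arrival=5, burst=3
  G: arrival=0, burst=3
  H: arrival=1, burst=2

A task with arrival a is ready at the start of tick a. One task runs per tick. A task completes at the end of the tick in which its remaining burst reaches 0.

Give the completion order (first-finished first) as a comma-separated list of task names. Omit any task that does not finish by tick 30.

completion order = H, G, C, E, B, D

t=0: queue=[B,G] q_used=0 → run B
t=1: queue=[B,G,C,H] q_used=1 → run B
t=2: queue=[G,C,H,B,D] q_used=0 → run G
t=3: queue=[G,C,H,B,D] q_used=1 → run G
t=4: queue=[C,H,B,D,G] q_used=0 → run C
t=5: queue=[C,H,B,D,G,E] q_used=1 → run C
t=6: queue=[H,B,D,G,E,C] q_used=0 → run H
t=7: queue=[H,B,D,G,E,C] q_used=1 → run H
t=8: queue=[B,D,G,E,C] q_used=0 → run B
t=9: queue=[B,D,G,E,C] q_used=1 → run B
t=10: queue=[D,G,E,C,B] q_used=0 → run D
t=11: queue=[D,G,E,C,B] q_used=1 → run D
t=12: queue=[G,E,C,B,D] q_used=0 → run G
t=13: queue=[E,C,B,D] q_used=0 → run E
t=14: queue=[E,C,B,D] q_used=1 → run E
t=15: queue=[C,B,D,E] q_used=0 → run C
t=16: queue=[C,B,D,E] q_used=1 → run C
t=17: queue=[B,D,E] q_used=0 → run B
t=18: queue=[B,D,E] q_used=1 → run B
t=19: queue=[D,E,B] q_used=0 → run D
t=20: queue=[D,E,B] q_used=1 → run D
t=21: queue=[E,B,D] q_used=0 → run E
t=22: queue=[B,D] q_used=0 → run B
t=23: queue=[D] q_used=0 → run D
t=24: queue=[D] q_used=1 → run D
t=25: queue=[D] q_used=0 → run D
t=26: (idle)
t=27: (idle)
t=28: (idle)
t=29: (idle)
t=30: (idle)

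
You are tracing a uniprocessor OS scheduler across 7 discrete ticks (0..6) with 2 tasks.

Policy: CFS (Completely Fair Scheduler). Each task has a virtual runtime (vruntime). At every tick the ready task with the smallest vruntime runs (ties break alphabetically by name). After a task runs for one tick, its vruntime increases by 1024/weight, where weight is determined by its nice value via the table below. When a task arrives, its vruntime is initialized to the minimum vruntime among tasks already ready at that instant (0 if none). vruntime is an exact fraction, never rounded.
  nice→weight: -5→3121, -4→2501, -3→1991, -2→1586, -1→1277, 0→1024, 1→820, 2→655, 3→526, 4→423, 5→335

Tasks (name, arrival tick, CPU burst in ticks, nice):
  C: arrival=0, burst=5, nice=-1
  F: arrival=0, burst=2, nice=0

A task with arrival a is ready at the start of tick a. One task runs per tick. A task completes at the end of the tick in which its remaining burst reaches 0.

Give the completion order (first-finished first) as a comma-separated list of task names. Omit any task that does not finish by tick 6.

t=0: vr[C=0 F=0] → run C
t=1: vr[C=1024/1277 F=0] → run F
t=2: vr[C=1024/1277 F=1] → run C
t=3: vr[C=2048/1277 F=1] → run F
t=4: vr[C=2048/1277] → run C
t=5: vr[C=3072/1277] → run C
t=6: vr[C=4096/1277] → run C

completion order = F, C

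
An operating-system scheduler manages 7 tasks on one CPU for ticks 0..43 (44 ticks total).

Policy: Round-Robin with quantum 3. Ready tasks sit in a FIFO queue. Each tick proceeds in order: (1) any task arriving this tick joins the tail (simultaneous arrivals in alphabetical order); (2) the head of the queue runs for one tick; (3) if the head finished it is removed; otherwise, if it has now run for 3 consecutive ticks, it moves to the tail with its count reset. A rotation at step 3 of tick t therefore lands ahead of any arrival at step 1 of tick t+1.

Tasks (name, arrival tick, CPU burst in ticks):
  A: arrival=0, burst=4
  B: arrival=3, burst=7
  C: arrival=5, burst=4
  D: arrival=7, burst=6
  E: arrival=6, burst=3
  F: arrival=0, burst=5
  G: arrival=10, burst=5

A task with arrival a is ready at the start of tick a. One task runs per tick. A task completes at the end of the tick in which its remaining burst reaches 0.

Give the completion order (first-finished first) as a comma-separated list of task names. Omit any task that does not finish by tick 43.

completion order = A, F, E, C, D, B, G

t=0: queue=[A,F] q_used=0 → run A
t=1: queue=[A,F] q_used=1 → run A
t=2: queue=[A,F] q_used=2 → run A
t=3: queue=[F,A,B] q_used=0 → run F
t=4: queue=[F,A,B] q_used=1 → run F
t=5: queue=[F,A,B,C] q_used=2 → run F
t=6: queue=[A,B,C,F,E] q_used=0 → run A
t=7: queue=[B,C,F,E,D] q_used=0 → run B
t=8: queue=[B,C,F,E,D] q_used=1 → run B
t=9: queue=[B,C,F,E,D] q_used=2 → run B
t=10: queue=[C,F,E,D,B,G] q_used=0 → run C
t=11: queue=[C,F,E,D,B,G] q_used=1 → run C
t=12: queue=[C,F,E,D,B,G] q_used=2 → run C
t=13: queue=[F,E,D,B,G,C] q_used=0 → run F
t=14: queue=[F,E,D,B,G,C] q_used=1 → run F
t=15: queue=[E,D,B,G,C] q_used=0 → run E
t=16: queue=[E,D,B,G,C] q_used=1 → run E
t=17: queue=[E,D,B,G,C] q_used=2 → run E
t=18: queue=[D,B,G,C] q_used=0 → run D
t=19: queue=[D,B,G,C] q_used=1 → run D
t=20: queue=[D,B,G,C] q_used=2 → run D
t=21: queue=[B,G,C,D] q_used=0 → run B
t=22: queue=[B,G,C,D] q_used=1 → run B
t=23: queue=[B,G,C,D] q_used=2 → run B
t=24: queue=[G,C,D,B] q_used=0 → run G
t=25: queue=[G,C,D,B] q_used=1 → run G
t=26: queue=[G,C,D,B] q_used=2 → run G
t=27: queue=[C,D,B,G] q_used=0 → run C
t=28: queue=[D,B,G] q_used=0 → run D
t=29: queue=[D,B,G] q_used=1 → run D
t=30: queue=[D,B,G] q_used=2 → run D
t=31: queue=[B,G] q_used=0 → run B
t=32: queue=[G] q_used=0 → run G
t=33: queue=[G] q_used=1 → run G
t=34: (idle)
t=35: (idle)
t=36: (idle)
t=37: (idle)
t=38: (idle)
t=39: (idle)
t=40: (idle)
t=41: (idle)
t=42: (idle)
t=43: (idle)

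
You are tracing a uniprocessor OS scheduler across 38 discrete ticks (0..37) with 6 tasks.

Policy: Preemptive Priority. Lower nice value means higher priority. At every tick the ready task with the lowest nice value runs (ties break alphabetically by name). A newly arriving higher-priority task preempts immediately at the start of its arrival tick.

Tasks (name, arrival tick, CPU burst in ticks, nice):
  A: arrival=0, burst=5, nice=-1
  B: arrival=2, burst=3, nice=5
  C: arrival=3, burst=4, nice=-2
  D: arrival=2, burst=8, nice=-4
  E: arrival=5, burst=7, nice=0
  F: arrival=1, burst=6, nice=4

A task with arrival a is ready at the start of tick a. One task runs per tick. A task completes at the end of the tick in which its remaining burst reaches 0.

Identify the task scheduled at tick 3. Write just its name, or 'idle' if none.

running at tick 3 = D

t=0: ready={A} → run A
t=1: ready={A,F} → run A
t=2: ready={A,B,D,F} → run D
t=3: ready={A,B,C,D,F} → run D
t=4: ready={A,B,C,D,F} → run D
t=5: ready={A,B,C,D,E,F} → run D
t=6: ready={A,B,C,D,E,F} → run D
t=7: ready={A,B,C,D,E,F} → run D
t=8: ready={A,B,C,D,E,F} → run D
t=9: ready={A,B,C,D,E,F} → run D
t=10: ready={A,B,C,E,F} → run C
t=11: ready={A,B,C,E,F} → run C
t=12: ready={A,B,C,E,F} → run C
t=13: ready={A,B,C,E,F} → run C
t=14: ready={A,B,E,F} → run A
t=15: ready={A,B,E,F} → run A
t=16: ready={A,B,E,F} → run A
t=17: ready={B,E,F} → run E
t=18: ready={B,E,F} → run E
t=19: ready={B,E,F} → run E
t=20: ready={B,E,F} → run E
t=21: ready={B,E,F} → run E
t=22: ready={B,E,F} → run E
t=23: ready={B,E,F} → run E
t=24: ready={B,F} → run F
t=25: ready={B,F} → run F
t=26: ready={B,F} → run F
t=27: ready={B,F} → run F
t=28: ready={B,F} → run F
t=29: ready={B,F} → run F
t=30: ready={B} → run B
t=31: ready={B} → run B
t=32: ready={B} → run B
t=33: (idle)
t=34: (idle)
t=35: (idle)
t=36: (idle)
t=37: (idle)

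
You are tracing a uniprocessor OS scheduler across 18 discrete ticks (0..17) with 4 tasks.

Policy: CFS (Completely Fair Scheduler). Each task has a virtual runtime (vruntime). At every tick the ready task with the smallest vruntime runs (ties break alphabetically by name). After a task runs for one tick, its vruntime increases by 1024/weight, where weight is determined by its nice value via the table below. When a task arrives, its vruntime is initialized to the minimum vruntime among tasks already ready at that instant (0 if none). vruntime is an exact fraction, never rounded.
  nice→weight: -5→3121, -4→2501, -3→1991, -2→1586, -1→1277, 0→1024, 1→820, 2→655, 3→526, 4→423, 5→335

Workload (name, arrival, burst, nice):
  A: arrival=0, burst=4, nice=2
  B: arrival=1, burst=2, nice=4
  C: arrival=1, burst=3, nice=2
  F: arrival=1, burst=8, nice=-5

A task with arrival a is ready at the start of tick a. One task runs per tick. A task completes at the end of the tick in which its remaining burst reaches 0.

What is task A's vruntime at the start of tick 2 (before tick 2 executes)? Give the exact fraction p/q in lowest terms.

vruntime(A, start of tick 2) = 2048/655

t=0: vr[A=0] → run A
t=1: vr[A=1024/655 B=1024/655 C=1024/655 F=1024/655] → run A
t=2: vr[A=2048/655 B=1024/655 C=1024/655 F=1024/655] → run B
t=3: vr[A=2048/655 B=1103872/277065 C=1024/655 F=1024/655] → run C
t=4: vr[A=2048/655 B=1103872/277065 C=2048/655 F=1024/655] → run F
t=5: vr[A=2048/655 B=1103872/277065 C=2048/655 F=3866624/2044255] → run F
t=6: vr[A=2048/655 B=1103872/277065 C=2048/655 F=4537344/2044255] → run F
t=7: vr[A=2048/655 B=1103872/277065 C=2048/655 F=5208064/2044255] → run F
t=8: vr[A=2048/655 B=1103872/277065 C=2048/655 F=5878784/2044255] → run F
t=9: vr[A=2048/655 B=1103872/277065 C=2048/655 F=6549504/2044255] → run A
t=10: vr[A=3072/655 B=1103872/277065 C=2048/655 F=6549504/2044255] → run C
t=11: vr[A=3072/655 B=1103872/277065 C=3072/655 F=6549504/2044255] → run F
t=12: vr[A=3072/655 B=1103872/277065 C=3072/655 F=7220224/2044255] → run F
t=13: vr[A=3072/655 B=1103872/277065 C=3072/655 F=7890944/2044255] → run F
t=14: vr[A=3072/655 B=1103872/277065 C=3072/655] → run B
t=15: vr[A=3072/655 C=3072/655] → run A
t=16: vr[C=3072/655] → run C
t=17: (idle)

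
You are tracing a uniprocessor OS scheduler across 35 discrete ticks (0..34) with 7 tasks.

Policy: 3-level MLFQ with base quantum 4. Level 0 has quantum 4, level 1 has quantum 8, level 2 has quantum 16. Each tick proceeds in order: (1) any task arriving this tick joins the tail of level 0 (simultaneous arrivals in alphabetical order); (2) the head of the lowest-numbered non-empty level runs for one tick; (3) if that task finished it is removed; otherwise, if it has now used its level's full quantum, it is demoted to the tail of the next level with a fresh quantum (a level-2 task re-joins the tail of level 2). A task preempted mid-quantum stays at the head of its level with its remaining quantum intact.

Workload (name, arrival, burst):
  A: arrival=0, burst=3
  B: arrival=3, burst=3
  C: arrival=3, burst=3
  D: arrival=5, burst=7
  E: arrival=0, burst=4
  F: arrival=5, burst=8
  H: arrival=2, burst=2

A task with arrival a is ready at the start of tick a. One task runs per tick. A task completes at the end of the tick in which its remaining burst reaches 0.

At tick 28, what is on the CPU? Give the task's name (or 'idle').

running at tick 28 = F

t=0: L0/L1/L2 = AE/-/- → run A
t=1: L0/L1/L2 = AE/-/- → run A
t=2: L0/L1/L2 = AEH/-/- → run A
t=3: L0/L1/L2 = EHBC/-/- → run E
t=4: L0/L1/L2 = EHBC/-/- → run E
t=5: L0/L1/L2 = EHBCDF/-/- → run E
t=6: L0/L1/L2 = EHBCDF/-/- → run E
t=7: L0/L1/L2 = HBCDF/-/- → run H
t=8: L0/L1/L2 = HBCDF/-/- → run H
t=9: L0/L1/L2 = BCDF/-/- → run B
t=10: L0/L1/L2 = BCDF/-/- → run B
t=11: L0/L1/L2 = BCDF/-/- → run B
t=12: L0/L1/L2 = CDF/-/- → run C
t=13: L0/L1/L2 = CDF/-/- → run C
t=14: L0/L1/L2 = CDF/-/- → run C
t=15: L0/L1/L2 = DF/-/- → run D
t=16: L0/L1/L2 = DF/-/- → run D
t=17: L0/L1/L2 = DF/-/- → run D
t=18: L0/L1/L2 = DF/-/- → run D
t=19: L0/L1/L2 = F/D/- → run F
t=20: L0/L1/L2 = F/D/- → run F
t=21: L0/L1/L2 = F/D/- → run F
t=22: L0/L1/L2 = F/D/- → run F
t=23: L0/L1/L2 = -/DF/- → run D
t=24: L0/L1/L2 = -/DF/- → run D
t=25: L0/L1/L2 = -/DF/- → run D
t=26: L0/L1/L2 = -/F/- → run F
t=27: L0/L1/L2 = -/F/- → run F
t=28: L0/L1/L2 = -/F/- → run F
t=29: L0/L1/L2 = -/F/- → run F
t=30: (idle)
t=31: (idle)
t=32: (idle)
t=33: (idle)
t=34: (idle)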